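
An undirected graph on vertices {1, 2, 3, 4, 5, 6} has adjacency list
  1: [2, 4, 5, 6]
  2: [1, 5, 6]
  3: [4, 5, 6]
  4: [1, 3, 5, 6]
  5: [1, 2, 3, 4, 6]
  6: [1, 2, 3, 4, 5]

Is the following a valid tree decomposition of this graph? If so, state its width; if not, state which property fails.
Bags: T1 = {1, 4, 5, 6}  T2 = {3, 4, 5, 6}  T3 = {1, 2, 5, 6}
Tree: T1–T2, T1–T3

Checking the three conditions: (i) the bags cover all of {1, 2, 3, 4, 5, 6}; (ii) for each edge, some bag contains both endpoints; (iii) the bags containing any fixed vertex form a subtree. All hold, so the decomposition is valid with width 4 − 1 = 3.

Yes; width 3.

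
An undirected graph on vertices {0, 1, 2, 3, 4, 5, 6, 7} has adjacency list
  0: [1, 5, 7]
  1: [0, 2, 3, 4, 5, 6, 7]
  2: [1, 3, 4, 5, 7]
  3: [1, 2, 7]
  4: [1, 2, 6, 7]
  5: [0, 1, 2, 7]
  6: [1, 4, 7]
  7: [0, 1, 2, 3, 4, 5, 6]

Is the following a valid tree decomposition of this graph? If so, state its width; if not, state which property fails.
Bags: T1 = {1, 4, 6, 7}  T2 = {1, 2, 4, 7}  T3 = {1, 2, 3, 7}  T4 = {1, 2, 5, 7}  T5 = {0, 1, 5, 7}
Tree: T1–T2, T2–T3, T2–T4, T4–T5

Yes; width 3.

Vertex coverage: the bags together contain {0, 1, 2, 3, 4, 5, 6, 7}, the full vertex set. Edge coverage: each edge of G has both endpoints in at least one bag. Running intersection: for every vertex, the bags containing it form a connected subtree. All three properties hold, so this is a valid tree decomposition of width max|bag| − 1 = 3, and hence tw(G) ≤ 3.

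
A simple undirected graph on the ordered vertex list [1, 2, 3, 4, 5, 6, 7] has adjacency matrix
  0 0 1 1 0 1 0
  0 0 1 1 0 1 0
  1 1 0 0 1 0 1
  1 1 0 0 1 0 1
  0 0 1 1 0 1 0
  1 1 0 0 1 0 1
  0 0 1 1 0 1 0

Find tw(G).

3

A width-3 tree decomposition is:
Bags: B1 = {3, 4, 5, 6}  B2 = {2, 3, 4, 6}  B3 = {3, 4, 6, 7}  B4 = {1, 3, 4, 6}
Tree: B1–B2, B2–B3, B3–B4
Every bag has size at most 4, so the width is 4 − 1 = 3 and tw(G) ≤ 3. For the lower bound: the 4 vertex sets {5,6}, {2,3}, {4}, {7} are disjoint, each induces a connected subgraph, and every pair is joined by at least one edge of G. Contracting each set to a single vertex therefore yields K_{4} as a minor, and since treewidth is minor-monotone, tw(G) ≥ tw(K_{4}) = 3. The upper and lower bounds meet at 3, so that is the treewidth.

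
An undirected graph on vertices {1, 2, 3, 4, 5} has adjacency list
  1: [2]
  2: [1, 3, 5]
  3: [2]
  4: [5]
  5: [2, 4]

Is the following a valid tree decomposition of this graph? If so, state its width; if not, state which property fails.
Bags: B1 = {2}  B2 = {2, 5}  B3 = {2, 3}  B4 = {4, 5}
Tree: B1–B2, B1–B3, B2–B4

A tree decomposition must satisfy three properties: every vertex lies in some bag; for every edge, both endpoints lie together in some bag; and for every vertex, the bags containing it form a connected subtree. Here vertex 1 appears in no bag, so the decomposition is invalid.

No — vertex 1 appears in no bag.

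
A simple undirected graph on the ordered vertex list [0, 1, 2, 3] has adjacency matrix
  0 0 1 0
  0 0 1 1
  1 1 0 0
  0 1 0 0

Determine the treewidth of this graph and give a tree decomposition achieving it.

Treewidth 1.
Bags: B1 = {0, 2}  B2 = {1, 2}  B3 = {1, 3}
Tree: B1–B2, B2–B3

Every bag has size at most 2, so the width is 2 − 1 = 1 and tw(G) ≤ 1. Any graph with an edge has treewidth ≥ 1, and G has the edge 0–2. Therefore the treewidth is 1.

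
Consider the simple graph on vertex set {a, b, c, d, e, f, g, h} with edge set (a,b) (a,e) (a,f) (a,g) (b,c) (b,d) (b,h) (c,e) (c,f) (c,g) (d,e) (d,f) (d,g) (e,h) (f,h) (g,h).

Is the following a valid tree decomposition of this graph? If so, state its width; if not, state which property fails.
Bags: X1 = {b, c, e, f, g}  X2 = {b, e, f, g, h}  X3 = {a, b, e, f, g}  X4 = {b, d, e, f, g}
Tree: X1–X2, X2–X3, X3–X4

Yes; width 4.

Checking the three conditions: (i) the bags cover all of {a, b, c, d, e, f, g, h}; (ii) for each edge, some bag contains both endpoints; (iii) the bags containing any fixed vertex form a subtree. All hold, so the decomposition is valid with width 5 − 1 = 4.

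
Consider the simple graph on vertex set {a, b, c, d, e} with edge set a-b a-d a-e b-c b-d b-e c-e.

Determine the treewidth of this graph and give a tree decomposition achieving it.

Each bag holds 3 vertices, so the decomposition has width 2, which upper-bounds the treewidth. On the other hand G contains the 3-clique {a, b, d}. A clique must lie in a single bag of any decomposition, so no decomposition can have width below 2. The upper and lower bounds meet at 2, so that is the treewidth.

Treewidth 2.
One optimal decomposition is:
Bags: B1 = {a, b, d}  B2 = {a, b, e}  B3 = {b, c, e}
Tree: B1–B2, B2–B3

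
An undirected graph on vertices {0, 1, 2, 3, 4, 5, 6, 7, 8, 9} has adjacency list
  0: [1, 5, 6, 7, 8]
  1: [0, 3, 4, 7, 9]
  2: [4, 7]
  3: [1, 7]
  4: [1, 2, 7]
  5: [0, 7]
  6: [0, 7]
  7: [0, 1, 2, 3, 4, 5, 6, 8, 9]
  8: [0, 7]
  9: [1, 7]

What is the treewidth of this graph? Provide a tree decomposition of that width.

Treewidth 2.
Bags: B1 = {0, 6, 7}  B2 = {0, 1, 7}  B3 = {1, 7, 9}  B4 = {1, 3, 7}  B5 = {1, 4, 7}  B6 = {0, 7, 8}  B7 = {0, 5, 7}  B8 = {2, 4, 7}
Tree: B1–B2, B2–B3, B2–B4, B4–B5, B2–B6, B2–B7, B5–B8

Every bag has size at most 3, so the width is 3 − 1 = 2 and tw(G) ≤ 2. On the other hand G contains the 3-clique {0, 7, 8}. A clique must lie in a single bag of any decomposition, so no decomposition can have width below 2. Combining the bounds, tw(G) = 2.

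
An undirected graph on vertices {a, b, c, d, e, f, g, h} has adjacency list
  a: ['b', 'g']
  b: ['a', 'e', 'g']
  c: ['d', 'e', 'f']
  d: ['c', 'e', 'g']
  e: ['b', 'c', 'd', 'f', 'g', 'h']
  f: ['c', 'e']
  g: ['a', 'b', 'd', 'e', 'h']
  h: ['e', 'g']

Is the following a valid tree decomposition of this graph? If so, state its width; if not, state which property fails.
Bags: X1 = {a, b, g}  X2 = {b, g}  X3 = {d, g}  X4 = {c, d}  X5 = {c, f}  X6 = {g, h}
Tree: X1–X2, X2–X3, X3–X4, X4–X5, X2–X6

No — vertex e appears in no bag.

A tree decomposition must satisfy three properties: every vertex lies in some bag; for every edge, both endpoints lie together in some bag; and for every vertex, the bags containing it form a connected subtree. Here vertex e appears in no bag, so the decomposition is invalid.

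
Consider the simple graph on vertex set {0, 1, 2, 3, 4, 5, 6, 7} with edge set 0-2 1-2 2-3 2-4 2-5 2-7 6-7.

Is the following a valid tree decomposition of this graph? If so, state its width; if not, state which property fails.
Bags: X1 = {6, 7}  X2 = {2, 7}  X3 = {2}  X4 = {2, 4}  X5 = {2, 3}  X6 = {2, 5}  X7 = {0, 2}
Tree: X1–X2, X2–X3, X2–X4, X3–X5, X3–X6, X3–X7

A tree decomposition must satisfy three properties: every vertex lies in some bag; for every edge, both endpoints lie together in some bag; and for every vertex, the bags containing it form a connected subtree. Here vertex 1 appears in no bag, so the decomposition is invalid.

No — vertex 1 appears in no bag.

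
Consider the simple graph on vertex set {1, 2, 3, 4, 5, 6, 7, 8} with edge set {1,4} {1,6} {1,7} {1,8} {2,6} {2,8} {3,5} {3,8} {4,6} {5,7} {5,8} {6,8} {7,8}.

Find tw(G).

2

A width-2 tree decomposition is:
Bags: B1 = {1, 6, 8}  B2 = {1, 7, 8}  B3 = {5, 7, 8}  B4 = {2, 6, 8}  B5 = {1, 4, 6}  B6 = {3, 5, 8}
Tree: B1–B2, B2–B3, B1–B4, B1–B5, B3–B6
The largest bag has 3 vertices, giving width 2; this decomposition certifies tw(G) ≤ 2. For the lower bound, the 3 vertices {1, 6, 8} are pairwise adjacent, and any tree decomposition puts a clique entirely inside one bag — forcing width ≥ 2. Hence tw(G) = 2 exactly.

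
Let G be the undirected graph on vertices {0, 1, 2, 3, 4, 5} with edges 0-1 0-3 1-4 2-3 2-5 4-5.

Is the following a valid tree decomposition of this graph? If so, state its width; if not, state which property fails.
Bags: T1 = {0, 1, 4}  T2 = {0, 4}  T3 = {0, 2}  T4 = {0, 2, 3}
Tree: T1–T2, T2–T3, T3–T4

No — vertex 5 appears in no bag.

A tree decomposition must satisfy three properties: every vertex lies in some bag; for every edge, both endpoints lie together in some bag; and for every vertex, the bags containing it form a connected subtree. Here vertex 5 appears in no bag, so the decomposition is invalid.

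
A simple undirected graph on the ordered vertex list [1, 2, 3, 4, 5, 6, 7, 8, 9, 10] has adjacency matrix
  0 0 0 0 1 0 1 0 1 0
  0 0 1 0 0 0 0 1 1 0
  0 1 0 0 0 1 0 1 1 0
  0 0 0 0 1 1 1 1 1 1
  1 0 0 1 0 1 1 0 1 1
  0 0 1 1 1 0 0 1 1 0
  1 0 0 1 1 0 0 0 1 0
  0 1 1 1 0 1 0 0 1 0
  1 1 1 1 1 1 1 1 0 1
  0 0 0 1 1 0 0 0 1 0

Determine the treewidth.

3

A width-3 tree decomposition is:
Bags: B1 = {4, 6, 8, 9}  B2 = {3, 6, 8, 9}  B3 = {4, 5, 6, 9}  B4 = {4, 5, 7, 9}  B5 = {2, 3, 8, 9}  B6 = {4, 5, 9, 10}  B7 = {1, 5, 7, 9}
Tree: B1–B2, B1–B3, B3–B4, B2–B5, B3–B6, B4–B7
The largest bag has 4 vertices, giving width 3; this decomposition certifies tw(G) ≤ 3. Conversely, {1, 5, 7, 9} is a clique of size 4, and the vertices of any clique must share a bag in every tree decomposition; so some bag has ≥ 4 vertices and tw(G) ≥ 3. The upper and lower bounds meet at 3, so that is the treewidth.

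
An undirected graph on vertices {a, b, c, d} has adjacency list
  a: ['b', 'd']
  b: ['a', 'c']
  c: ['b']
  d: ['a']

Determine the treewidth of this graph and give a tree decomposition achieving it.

Treewidth 1.
One optimal decomposition is:
Bags: B1 = {a, d}  B2 = {a, b}  B3 = {b, c}
Tree: B1–B2, B2–B3

The largest bag has 2 vertices, giving width 1; this decomposition certifies tw(G) ≤ 1. Since G has at least one edge (e.g. d–a), it is not an edgeless graph, so tw(G) ≥ 1. Hence tw(G) = 1 exactly.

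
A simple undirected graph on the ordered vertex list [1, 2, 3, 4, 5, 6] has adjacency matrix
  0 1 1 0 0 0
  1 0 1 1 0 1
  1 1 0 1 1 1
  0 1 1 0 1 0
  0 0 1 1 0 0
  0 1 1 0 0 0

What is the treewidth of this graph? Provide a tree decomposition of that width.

Treewidth 2.
One such decomposition:
Bags: B1 = {2, 3, 4}  B2 = {1, 2, 3}  B3 = {3, 4, 5}  B4 = {2, 3, 6}
Tree: B1–B2, B1–B3, B1–B4

The largest bag has 3 vertices, giving width 2; this decomposition certifies tw(G) ≤ 2. For the lower bound, the 3 vertices {1, 2, 3} are pairwise adjacent, and any tree decomposition puts a clique entirely inside one bag — forcing width ≥ 2. The upper and lower bounds meet at 2, so that is the treewidth.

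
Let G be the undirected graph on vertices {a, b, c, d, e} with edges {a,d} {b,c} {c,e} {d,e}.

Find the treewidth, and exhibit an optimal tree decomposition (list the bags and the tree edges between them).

Every bag has size at most 2, so the width is 2 − 1 = 1 and tw(G) ≤ 1. G has an edge, so its treewidth is at least 1. The upper and lower bounds meet at 1, so that is the treewidth.

Treewidth 1.
One such decomposition:
Bags: B1 = {b, c}  B2 = {c, e}  B3 = {d, e}  B4 = {a, d}
Tree: B1–B2, B2–B3, B3–B4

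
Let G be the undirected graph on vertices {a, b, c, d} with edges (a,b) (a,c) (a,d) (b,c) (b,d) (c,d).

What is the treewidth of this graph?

A width-3 tree decomposition is:
Bags: B1 = {a, b, c, d}
Tree: (single bag)
A single bag containing all 4 vertices is trivially a valid decomposition of width 3. Conversely, {a, b, c, d} is a clique of size 4, and the vertices of any clique must share a bag in every tree decomposition; so some bag has ≥ 4 vertices and tw(G) ≥ 3. Combining the bounds, tw(G) = 3.

3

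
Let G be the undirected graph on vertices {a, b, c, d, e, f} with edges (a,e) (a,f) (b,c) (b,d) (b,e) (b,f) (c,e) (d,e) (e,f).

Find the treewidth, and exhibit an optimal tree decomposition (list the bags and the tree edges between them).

Treewidth 2.
One optimal decomposition is:
Bags: B1 = {b, c, e}  B2 = {b, e, f}  B3 = {b, d, e}  B4 = {a, e, f}
Tree: B1–B2, B1–B3, B2–B4

The largest bag has 3 vertices, giving width 2; this decomposition certifies tw(G) ≤ 2. For the lower bound, the 3 vertices {a, e, f} are pairwise adjacent, and any tree decomposition puts a clique entirely inside one bag — forcing width ≥ 2. Combining the bounds, tw(G) = 2.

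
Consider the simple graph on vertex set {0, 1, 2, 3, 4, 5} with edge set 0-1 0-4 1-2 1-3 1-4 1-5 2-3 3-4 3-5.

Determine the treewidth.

A width-2 tree decomposition is:
Bags: B1 = {1, 2, 3}  B2 = {1, 3, 4}  B3 = {0, 1, 4}  B4 = {1, 3, 5}
Tree: B1–B2, B2–B3, B1–B4
Every bag has size at most 3, so the width is 3 − 1 = 2 and tw(G) ≤ 2. Conversely, {0, 1, 4} is a clique of size 3, and the vertices of any clique must share a bag in every tree decomposition; so some bag has ≥ 3 vertices and tw(G) ≥ 2. Combining the bounds, tw(G) = 2.

2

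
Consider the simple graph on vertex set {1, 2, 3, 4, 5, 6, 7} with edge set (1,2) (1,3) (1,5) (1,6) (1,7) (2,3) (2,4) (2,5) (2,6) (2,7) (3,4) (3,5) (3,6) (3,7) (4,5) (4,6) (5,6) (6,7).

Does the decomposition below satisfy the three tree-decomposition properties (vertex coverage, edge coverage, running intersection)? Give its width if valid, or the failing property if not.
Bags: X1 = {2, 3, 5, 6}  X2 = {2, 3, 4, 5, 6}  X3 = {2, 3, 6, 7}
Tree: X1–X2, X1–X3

No — vertex 1 appears in no bag.

A tree decomposition must satisfy three properties: every vertex lies in some bag; for every edge, both endpoints lie together in some bag; and for every vertex, the bags containing it form a connected subtree. Here vertex 1 appears in no bag, so the decomposition is invalid.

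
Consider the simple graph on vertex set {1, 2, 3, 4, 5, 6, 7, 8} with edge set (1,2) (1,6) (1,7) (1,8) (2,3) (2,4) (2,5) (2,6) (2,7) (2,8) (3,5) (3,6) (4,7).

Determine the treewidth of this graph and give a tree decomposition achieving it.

The largest bag has 3 vertices, giving width 2; this decomposition certifies tw(G) ≤ 2. Conversely, {1, 2, 8} is a clique of size 3, and the vertices of any clique must share a bag in every tree decomposition; so some bag has ≥ 3 vertices and tw(G) ≥ 2. Hence tw(G) = 2 exactly.

Treewidth 2.
One such decomposition:
Bags: B1 = {1, 2, 7}  B2 = {1, 2, 6}  B3 = {1, 2, 8}  B4 = {2, 3, 6}  B5 = {2, 4, 7}  B6 = {2, 3, 5}
Tree: B1–B2, B2–B3, B2–B4, B1–B5, B4–B6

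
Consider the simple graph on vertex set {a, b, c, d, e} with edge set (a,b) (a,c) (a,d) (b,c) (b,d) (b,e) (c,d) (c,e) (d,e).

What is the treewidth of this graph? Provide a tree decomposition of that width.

Every bag has size at most 4, so the width is 4 − 1 = 3 and tw(G) ≤ 3. Conversely, {b, c, d, e} is a clique of size 4, and the vertices of any clique must share a bag in every tree decomposition; so some bag has ≥ 4 vertices and tw(G) ≥ 3. The upper and lower bounds meet at 3, so that is the treewidth.

Treewidth 3.
Bags: B1 = {a, b, c, d}  B2 = {b, c, d, e}
Tree: B1–B2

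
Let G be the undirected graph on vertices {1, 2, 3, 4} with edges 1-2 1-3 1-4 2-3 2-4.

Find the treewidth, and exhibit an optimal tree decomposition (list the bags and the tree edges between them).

Treewidth 2.
One such decomposition:
Bags: B1 = {1, 2, 4}  B2 = {1, 2, 3}
Tree: B1–B2

The largest bag has 3 vertices, giving width 2; this decomposition certifies tw(G) ≤ 2. On the other hand G contains the 3-clique {1, 2, 3}. A clique must lie in a single bag of any decomposition, so no decomposition can have width below 2. The upper and lower bounds meet at 2, so that is the treewidth.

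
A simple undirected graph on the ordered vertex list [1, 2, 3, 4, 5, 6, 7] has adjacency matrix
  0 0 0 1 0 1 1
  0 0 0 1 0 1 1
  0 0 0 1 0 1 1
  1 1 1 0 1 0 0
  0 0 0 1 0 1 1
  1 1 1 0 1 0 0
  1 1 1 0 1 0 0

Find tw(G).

3

A width-3 tree decomposition is:
Bags: B1 = {4, 5, 6, 7}  B2 = {2, 4, 6, 7}  B3 = {3, 4, 6, 7}  B4 = {1, 4, 6, 7}
Tree: B1–B2, B2–B3, B3–B4
Every bag has size at most 4, so the width is 4 − 1 = 3 and tw(G) ≤ 3. For the lower bound: the 4 vertex sets {4,5}, {2,7}, {6}, {3} are disjoint, each induces a connected subgraph, and every pair is joined by at least one edge of G. Contracting each set to a single vertex therefore yields K_{4} as a minor, and since treewidth is minor-monotone, tw(G) ≥ tw(K_{4}) = 3. The upper and lower bounds meet at 3, so that is the treewidth.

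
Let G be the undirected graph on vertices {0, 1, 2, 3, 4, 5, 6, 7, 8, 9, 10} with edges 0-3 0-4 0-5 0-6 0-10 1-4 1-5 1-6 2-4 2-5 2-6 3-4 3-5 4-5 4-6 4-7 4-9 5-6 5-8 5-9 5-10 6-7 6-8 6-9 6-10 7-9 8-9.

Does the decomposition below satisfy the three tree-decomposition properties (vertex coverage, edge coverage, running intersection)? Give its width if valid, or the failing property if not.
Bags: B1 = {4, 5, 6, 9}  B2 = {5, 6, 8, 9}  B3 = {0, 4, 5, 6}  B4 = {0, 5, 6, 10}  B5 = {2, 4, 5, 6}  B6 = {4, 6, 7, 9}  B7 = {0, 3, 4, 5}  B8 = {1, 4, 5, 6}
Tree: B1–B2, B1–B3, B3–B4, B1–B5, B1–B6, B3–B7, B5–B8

Vertex coverage: the bags together contain {0, 1, 2, 3, 4, 5, 6, 7, 8, 9, 10}, the full vertex set. Edge coverage: each edge of G has both endpoints in at least one bag. Running intersection: for every vertex, the bags containing it form a connected subtree. All three properties hold, so this is a valid tree decomposition of width max|bag| − 1 = 3, and hence tw(G) ≤ 3.

Yes; width 3.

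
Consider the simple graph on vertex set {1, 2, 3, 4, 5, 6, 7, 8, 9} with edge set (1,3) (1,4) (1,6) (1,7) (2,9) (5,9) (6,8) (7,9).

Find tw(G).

1

A width-1 tree decomposition is:
Bags: B1 = {1, 6}  B2 = {1, 7}  B3 = {7, 9}  B4 = {1, 3}  B5 = {1, 4}  B6 = {6, 8}  B7 = {2, 9}  B8 = {5, 9}
Tree: B1–B2, B2–B3, B2–B4, B4–B5, B1–B6, B3–B7, B3–B8
Every bag has size at most 2, so the width is 2 − 1 = 1 and tw(G) ≤ 1. G has an edge, so its treewidth is at least 1. Combining the bounds, tw(G) = 1.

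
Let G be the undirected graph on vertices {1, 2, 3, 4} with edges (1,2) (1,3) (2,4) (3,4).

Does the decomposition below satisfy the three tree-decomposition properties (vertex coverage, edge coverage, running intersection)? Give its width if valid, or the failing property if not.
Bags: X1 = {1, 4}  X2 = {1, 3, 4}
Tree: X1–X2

No — vertex 2 appears in no bag.

A tree decomposition must satisfy three properties: every vertex lies in some bag; for every edge, both endpoints lie together in some bag; and for every vertex, the bags containing it form a connected subtree. Here vertex 2 appears in no bag, so the decomposition is invalid.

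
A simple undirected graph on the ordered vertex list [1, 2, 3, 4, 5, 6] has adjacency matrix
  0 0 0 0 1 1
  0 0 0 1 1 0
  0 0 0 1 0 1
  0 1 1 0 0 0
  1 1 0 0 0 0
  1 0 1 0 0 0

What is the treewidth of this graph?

2

A width-2 tree decomposition is:
Bags: B1 = {1, 2, 5}  B2 = {1, 2, 6}  B3 = {2, 3, 6}  B4 = {2, 3, 4}
Tree: B1–B2, B2–B3, B3–B4
The largest bag has 3 vertices, giving width 2; this decomposition certifies tw(G) ≤ 2. Since 2–5–1–6–3–4–2 is a cycle in G, G is not acyclic. Forests are exactly the graphs of treewidth ≤ 1, so tw(G) ≥ 2. Hence tw(G) = 2 exactly.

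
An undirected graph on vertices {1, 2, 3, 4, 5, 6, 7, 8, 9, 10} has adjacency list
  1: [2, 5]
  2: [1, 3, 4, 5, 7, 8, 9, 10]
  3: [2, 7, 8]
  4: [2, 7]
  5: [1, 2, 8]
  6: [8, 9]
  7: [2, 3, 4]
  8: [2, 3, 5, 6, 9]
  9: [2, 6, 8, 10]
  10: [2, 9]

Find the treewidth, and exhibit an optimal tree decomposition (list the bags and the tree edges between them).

Treewidth 2.
One such decomposition:
Bags: B1 = {1, 2, 5}  B2 = {2, 5, 8}  B3 = {2, 3, 8}  B4 = {2, 8, 9}  B5 = {6, 8, 9}  B6 = {2, 3, 7}  B7 = {2, 9, 10}  B8 = {2, 4, 7}
Tree: B1–B2, B2–B3, B3–B4, B4–B5, B3–B6, B4–B7, B6–B8

The largest bag has 3 vertices, giving width 2; this decomposition certifies tw(G) ≤ 2. Conversely, {1, 2, 5} is a clique of size 3, and the vertices of any clique must share a bag in every tree decomposition; so some bag has ≥ 3 vertices and tw(G) ≥ 2. Combining the bounds, tw(G) = 2.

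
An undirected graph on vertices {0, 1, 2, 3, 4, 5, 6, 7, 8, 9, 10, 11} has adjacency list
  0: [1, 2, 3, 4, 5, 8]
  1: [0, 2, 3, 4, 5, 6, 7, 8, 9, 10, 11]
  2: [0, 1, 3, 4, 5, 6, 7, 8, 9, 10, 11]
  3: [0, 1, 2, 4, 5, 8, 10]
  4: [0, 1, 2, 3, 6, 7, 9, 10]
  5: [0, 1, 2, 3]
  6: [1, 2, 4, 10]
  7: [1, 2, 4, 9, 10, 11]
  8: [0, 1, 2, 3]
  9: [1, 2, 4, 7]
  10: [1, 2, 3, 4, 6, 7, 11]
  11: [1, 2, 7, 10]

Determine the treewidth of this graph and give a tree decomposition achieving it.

Treewidth 4.
One such decomposition:
Bags: B1 = {1, 2, 4, 6, 10}  B2 = {1, 2, 3, 4, 10}  B3 = {1, 2, 4, 7, 10}  B4 = {0, 1, 2, 3, 4}  B5 = {1, 2, 7, 10, 11}  B6 = {0, 1, 2, 3, 5}  B7 = {0, 1, 2, 3, 8}  B8 = {1, 2, 4, 7, 9}
Tree: B1–B2, B2–B3, B2–B4, B3–B5, B4–B6, B6–B7, B3–B8

Each bag holds 5 vertices, so the decomposition has width 4, which upper-bounds the treewidth. For the lower bound, the 5 vertices {0, 1, 2, 3, 8} are pairwise adjacent, and any tree decomposition puts a clique entirely inside one bag — forcing width ≥ 4. The upper and lower bounds meet at 4, so that is the treewidth.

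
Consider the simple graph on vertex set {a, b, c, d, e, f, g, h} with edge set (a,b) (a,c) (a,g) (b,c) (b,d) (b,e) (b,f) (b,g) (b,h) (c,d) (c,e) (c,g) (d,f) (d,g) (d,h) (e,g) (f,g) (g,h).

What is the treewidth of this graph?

A width-3 tree decomposition is:
Bags: B1 = {b, c, d, g}  B2 = {b, d, f, g}  B3 = {b, d, g, h}  B4 = {b, c, e, g}  B5 = {a, b, c, g}
Tree: B1–B2, B1–B3, B1–B4, B4–B5
The largest bag has 4 vertices, giving width 3; this decomposition certifies tw(G) ≤ 3. On the other hand G contains the 4-clique {b, d, g, h}. A clique must lie in a single bag of any decomposition, so no decomposition can have width below 3. Hence tw(G) = 3 exactly.

3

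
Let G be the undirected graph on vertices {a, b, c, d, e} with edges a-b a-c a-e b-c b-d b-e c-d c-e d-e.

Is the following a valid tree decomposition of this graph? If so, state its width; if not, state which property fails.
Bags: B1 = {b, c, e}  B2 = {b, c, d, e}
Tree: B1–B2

A tree decomposition must satisfy three properties: every vertex lies in some bag; for every edge, both endpoints lie together in some bag; and for every vertex, the bags containing it form a connected subtree. Here vertex a appears in no bag, so the decomposition is invalid.

No — vertex a appears in no bag.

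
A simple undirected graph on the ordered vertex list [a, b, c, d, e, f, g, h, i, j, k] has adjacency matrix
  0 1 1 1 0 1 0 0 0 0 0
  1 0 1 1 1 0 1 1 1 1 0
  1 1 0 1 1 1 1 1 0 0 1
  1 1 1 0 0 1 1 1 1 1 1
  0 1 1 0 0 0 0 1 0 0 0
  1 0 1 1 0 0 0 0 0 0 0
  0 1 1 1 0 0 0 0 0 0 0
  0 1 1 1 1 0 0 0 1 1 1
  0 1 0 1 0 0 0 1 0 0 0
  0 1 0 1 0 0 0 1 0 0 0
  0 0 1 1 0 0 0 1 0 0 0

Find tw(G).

A width-3 tree decomposition is:
Bags: B1 = {b, c, d, g}  B2 = {b, c, d, h}  B3 = {c, d, h, k}  B4 = {b, d, h, i}  B5 = {a, b, c, d}  B6 = {b, d, h, j}  B7 = {a, c, d, f}  B8 = {b, c, e, h}
Tree: B1–B2, B2–B3, B2–B4, B2–B5, B4–B6, B5–B7, B2–B8
Every bag has size at most 4, so the width is 4 − 1 = 3 and tw(G) ≤ 3. Conversely, {a, c, d, f} is a clique of size 4, and the vertices of any clique must share a bag in every tree decomposition; so some bag has ≥ 4 vertices and tw(G) ≥ 3. Therefore the treewidth is 3.

3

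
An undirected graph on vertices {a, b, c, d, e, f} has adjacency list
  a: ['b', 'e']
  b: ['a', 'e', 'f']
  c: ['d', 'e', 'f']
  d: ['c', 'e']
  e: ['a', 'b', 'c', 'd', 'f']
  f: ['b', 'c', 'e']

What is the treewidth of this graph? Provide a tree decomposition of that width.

The largest bag has 3 vertices, giving width 2; this decomposition certifies tw(G) ≤ 2. On the other hand G contains the 3-clique {c, d, e}. A clique must lie in a single bag of any decomposition, so no decomposition can have width below 2. Therefore the treewidth is 2.

Treewidth 2.
Bags: B1 = {c, e, f}  B2 = {b, e, f}  B3 = {a, b, e}  B4 = {c, d, e}
Tree: B1–B2, B2–B3, B1–B4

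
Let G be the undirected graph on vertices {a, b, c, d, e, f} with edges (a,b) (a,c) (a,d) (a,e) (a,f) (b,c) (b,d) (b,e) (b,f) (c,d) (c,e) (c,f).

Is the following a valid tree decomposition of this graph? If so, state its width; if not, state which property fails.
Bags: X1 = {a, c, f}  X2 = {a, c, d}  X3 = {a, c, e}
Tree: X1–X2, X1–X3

A tree decomposition must satisfy three properties: every vertex lies in some bag; for every edge, both endpoints lie together in some bag; and for every vertex, the bags containing it form a connected subtree. Here vertex b appears in no bag, so the decomposition is invalid.

No — vertex b appears in no bag.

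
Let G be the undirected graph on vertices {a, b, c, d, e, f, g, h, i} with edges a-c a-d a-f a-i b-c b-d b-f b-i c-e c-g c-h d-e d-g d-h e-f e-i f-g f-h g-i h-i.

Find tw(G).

A width-4 tree decomposition is:
Bags: B1 = {a, c, d, f, i}  B2 = {c, d, e, f, i}  B3 = {c, d, f, g, i}  B4 = {b, c, d, f, i}  B5 = {c, d, f, h, i}
Tree: B1–B2, B2–B3, B3–B4, B4–B5
Each bag holds 5 vertices, so the decomposition has width 4, which upper-bounds the treewidth. For the lower bound: the 5 vertex sets {a,d}, {e,i}, {f,g}, {c}, {b} are disjoint, each induces a connected subgraph, and every pair is joined by at least one edge of G. Contracting each set to a single vertex therefore yields K_{5} as a minor, and since treewidth is minor-monotone, tw(G) ≥ tw(K_{5}) = 4. Hence tw(G) = 4 exactly.

4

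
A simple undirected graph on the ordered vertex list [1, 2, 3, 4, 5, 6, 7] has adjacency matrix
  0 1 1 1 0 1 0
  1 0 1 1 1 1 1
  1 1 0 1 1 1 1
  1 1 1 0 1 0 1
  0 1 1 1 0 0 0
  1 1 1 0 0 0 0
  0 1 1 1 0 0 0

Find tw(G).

3

A width-3 tree decomposition is:
Bags: B1 = {1, 2, 3, 4}  B2 = {2, 3, 4, 7}  B3 = {1, 2, 3, 6}  B4 = {2, 3, 4, 5}
Tree: B1–B2, B1–B3, B2–B4
The largest bag has 4 vertices, giving width 3; this decomposition certifies tw(G) ≤ 3. For the lower bound, the 4 vertices {1, 2, 3, 4} are pairwise adjacent, and any tree decomposition puts a clique entirely inside one bag — forcing width ≥ 3. The upper and lower bounds meet at 3, so that is the treewidth.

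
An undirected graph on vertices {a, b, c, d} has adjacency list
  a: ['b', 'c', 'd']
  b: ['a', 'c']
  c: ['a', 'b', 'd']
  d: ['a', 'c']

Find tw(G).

A width-2 tree decomposition is:
Bags: B1 = {a, c, d}  B2 = {a, b, c}
Tree: B1–B2
The largest bag has 3 vertices, giving width 2; this decomposition certifies tw(G) ≤ 2. On the other hand G contains the 3-clique {a, c, d}. A clique must lie in a single bag of any decomposition, so no decomposition can have width below 2. Therefore the treewidth is 2.

2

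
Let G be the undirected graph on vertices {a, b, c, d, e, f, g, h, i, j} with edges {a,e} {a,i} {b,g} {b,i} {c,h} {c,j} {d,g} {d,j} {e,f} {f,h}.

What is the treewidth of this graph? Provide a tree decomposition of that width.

Treewidth 2.
One such decomposition:
Bags: B1 = {b, g, i}  B2 = {d, g, i}  B3 = {d, i, j}  B4 = {c, i, j}  B5 = {c, h, i}  B6 = {f, h, i}  B7 = {e, f, i}  B8 = {a, e, i}
Tree: B1–B2, B2–B3, B3–B4, B4–B5, B5–B6, B6–B7, B7–B8

Every bag has size at most 3, so the width is 3 − 1 = 2 and tw(G) ≤ 2. For the lower bound, G contains the cycle i–b–g–d–j–c–h–f–e–a–i, so G is not a forest; only forests have treewidth ≤ 1, hence tw(G) ≥ 2. The upper and lower bounds meet at 2, so that is the treewidth.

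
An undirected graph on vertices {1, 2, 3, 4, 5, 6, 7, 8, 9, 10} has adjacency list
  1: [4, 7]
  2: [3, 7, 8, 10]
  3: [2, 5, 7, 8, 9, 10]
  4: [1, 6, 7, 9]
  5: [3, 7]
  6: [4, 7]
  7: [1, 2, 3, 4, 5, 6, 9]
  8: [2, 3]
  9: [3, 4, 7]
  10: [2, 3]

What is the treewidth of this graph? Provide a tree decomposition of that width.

Each bag holds 3 vertices, so the decomposition has width 2, which upper-bounds the treewidth. Conversely, {2, 3, 8} is a clique of size 3, and the vertices of any clique must share a bag in every tree decomposition; so some bag has ≥ 3 vertices and tw(G) ≥ 2. The upper and lower bounds meet at 2, so that is the treewidth.

Treewidth 2.
One such decomposition:
Bags: B1 = {2, 3, 7}  B2 = {3, 7, 9}  B3 = {2, 3, 8}  B4 = {4, 7, 9}  B5 = {1, 4, 7}  B6 = {4, 6, 7}  B7 = {2, 3, 10}  B8 = {3, 5, 7}
Tree: B1–B2, B1–B3, B2–B4, B4–B5, B4–B6, B1–B7, B2–B8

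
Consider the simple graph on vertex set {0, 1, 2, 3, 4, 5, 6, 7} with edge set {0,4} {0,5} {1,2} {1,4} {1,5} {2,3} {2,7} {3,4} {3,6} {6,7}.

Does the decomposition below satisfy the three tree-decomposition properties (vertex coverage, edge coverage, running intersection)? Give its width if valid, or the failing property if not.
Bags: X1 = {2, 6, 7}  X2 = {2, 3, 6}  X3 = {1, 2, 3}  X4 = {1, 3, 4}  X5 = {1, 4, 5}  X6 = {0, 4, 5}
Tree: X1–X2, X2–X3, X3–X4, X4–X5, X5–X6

Yes; width 2.

Every vertex of G appears in some bag (union = {0, 1, 2, 3, 4, 5, 6, 7}); every edge is covered by a bag; and for each vertex v the set of bags containing v is connected in the bag tree. The decomposition is therefore valid. The largest bag has 3 vertices, so the width is 2.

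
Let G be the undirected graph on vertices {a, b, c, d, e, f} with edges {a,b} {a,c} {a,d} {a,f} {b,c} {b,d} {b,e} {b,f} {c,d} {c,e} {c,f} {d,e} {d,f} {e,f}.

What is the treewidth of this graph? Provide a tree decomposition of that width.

Treewidth 4.
One such decomposition:
Bags: B1 = {a, b, c, d, f}  B2 = {b, c, d, e, f}
Tree: B1–B2

The largest bag has 5 vertices, giving width 4; this decomposition certifies tw(G) ≤ 4. On the other hand G contains the 5-clique {b, c, d, e, f}. A clique must lie in a single bag of any decomposition, so no decomposition can have width below 4. Hence tw(G) = 4 exactly.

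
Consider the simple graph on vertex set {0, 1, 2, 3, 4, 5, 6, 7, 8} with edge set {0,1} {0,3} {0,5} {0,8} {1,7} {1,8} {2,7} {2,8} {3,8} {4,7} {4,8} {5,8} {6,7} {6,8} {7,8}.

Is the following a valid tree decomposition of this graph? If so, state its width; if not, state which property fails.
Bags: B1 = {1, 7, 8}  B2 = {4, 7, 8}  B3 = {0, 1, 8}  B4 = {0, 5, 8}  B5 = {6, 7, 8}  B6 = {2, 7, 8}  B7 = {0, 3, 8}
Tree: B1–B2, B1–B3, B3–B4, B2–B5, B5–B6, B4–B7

Vertex coverage: the bags together contain {0, 1, 2, 3, 4, 5, 6, 7, 8}, the full vertex set. Edge coverage: each edge of G has both endpoints in at least one bag. Running intersection: for every vertex, the bags containing it form a connected subtree. All three properties hold, so this is a valid tree decomposition of width max|bag| − 1 = 2, and hence tw(G) ≤ 2.

Yes; width 2.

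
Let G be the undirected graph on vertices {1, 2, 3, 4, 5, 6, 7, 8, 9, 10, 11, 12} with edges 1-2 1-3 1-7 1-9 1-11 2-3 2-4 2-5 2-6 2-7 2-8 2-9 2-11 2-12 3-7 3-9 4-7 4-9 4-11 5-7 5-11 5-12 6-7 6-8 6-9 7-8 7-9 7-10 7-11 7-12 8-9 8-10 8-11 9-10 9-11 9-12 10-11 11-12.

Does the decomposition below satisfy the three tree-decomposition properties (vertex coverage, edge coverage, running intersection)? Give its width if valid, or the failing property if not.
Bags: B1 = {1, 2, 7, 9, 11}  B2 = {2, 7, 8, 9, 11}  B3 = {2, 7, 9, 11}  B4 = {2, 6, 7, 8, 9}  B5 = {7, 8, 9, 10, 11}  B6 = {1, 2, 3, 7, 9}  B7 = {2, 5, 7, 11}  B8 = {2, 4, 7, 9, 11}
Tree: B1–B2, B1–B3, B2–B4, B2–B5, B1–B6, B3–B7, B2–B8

A tree decomposition must satisfy three properties: every vertex lies in some bag; for every edge, both endpoints lie together in some bag; and for every vertex, the bags containing it form a connected subtree. Here vertex 12 appears in no bag, so the decomposition is invalid.

No — vertex 12 appears in no bag.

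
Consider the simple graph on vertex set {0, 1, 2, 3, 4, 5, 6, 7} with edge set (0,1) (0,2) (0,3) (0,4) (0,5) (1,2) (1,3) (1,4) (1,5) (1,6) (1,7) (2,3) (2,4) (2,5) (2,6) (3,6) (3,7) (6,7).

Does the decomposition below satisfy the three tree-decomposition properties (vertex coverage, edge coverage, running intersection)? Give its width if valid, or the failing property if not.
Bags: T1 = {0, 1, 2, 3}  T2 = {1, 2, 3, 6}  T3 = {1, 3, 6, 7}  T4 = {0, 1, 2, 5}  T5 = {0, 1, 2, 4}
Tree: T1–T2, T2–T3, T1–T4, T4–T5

Checking the three conditions: (i) the bags cover all of {0, 1, 2, 3, 4, 5, 6, 7}; (ii) for each edge, some bag contains both endpoints; (iii) the bags containing any fixed vertex form a subtree. All hold, so the decomposition is valid with width 4 − 1 = 3.

Yes; width 3.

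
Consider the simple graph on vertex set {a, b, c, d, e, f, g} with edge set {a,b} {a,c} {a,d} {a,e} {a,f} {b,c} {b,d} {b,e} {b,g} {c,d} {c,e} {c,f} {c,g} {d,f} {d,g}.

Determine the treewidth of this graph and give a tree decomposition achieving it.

Treewidth 3.
One such decomposition:
Bags: B1 = {a, c, d, f}  B2 = {a, b, c, d}  B3 = {b, c, d, g}  B4 = {a, b, c, e}
Tree: B1–B2, B2–B3, B2–B4

Each bag holds 4 vertices, so the decomposition has width 3, which upper-bounds the treewidth. For the lower bound, the 4 vertices {a, c, d, f} are pairwise adjacent, and any tree decomposition puts a clique entirely inside one bag — forcing width ≥ 3. Hence tw(G) = 3 exactly.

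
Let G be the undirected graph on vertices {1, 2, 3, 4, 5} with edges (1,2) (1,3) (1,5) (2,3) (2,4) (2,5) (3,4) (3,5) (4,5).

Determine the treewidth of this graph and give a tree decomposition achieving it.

Every bag has size at most 4, so the width is 4 − 1 = 3 and tw(G) ≤ 3. On the other hand G contains the 4-clique {1, 2, 3, 5}. A clique must lie in a single bag of any decomposition, so no decomposition can have width below 3. Hence tw(G) = 3 exactly.

Treewidth 3.
Bags: B1 = {2, 3, 4, 5}  B2 = {1, 2, 3, 5}
Tree: B1–B2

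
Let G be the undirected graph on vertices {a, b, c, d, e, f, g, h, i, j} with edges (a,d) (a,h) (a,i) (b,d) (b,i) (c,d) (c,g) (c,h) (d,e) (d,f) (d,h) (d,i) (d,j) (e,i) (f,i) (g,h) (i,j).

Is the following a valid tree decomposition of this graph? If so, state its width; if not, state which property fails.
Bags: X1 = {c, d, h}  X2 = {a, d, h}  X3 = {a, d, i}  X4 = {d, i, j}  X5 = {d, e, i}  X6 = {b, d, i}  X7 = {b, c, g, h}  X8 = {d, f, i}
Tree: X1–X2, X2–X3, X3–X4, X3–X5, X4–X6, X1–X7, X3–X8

A tree decomposition must satisfy three properties: every vertex lies in some bag; for every edge, both endpoints lie together in some bag; and for every vertex, the bags containing it form a connected subtree. Here bags containing vertex b are not connected in the tree, so the decomposition is invalid.

No — bags containing vertex b are not connected in the tree.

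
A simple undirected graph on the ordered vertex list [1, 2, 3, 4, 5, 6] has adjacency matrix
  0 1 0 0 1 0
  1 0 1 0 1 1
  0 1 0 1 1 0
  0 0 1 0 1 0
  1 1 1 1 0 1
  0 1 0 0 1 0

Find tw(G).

A width-2 tree decomposition is:
Bags: B1 = {2, 3, 5}  B2 = {1, 2, 5}  B3 = {3, 4, 5}  B4 = {2, 5, 6}
Tree: B1–B2, B1–B3, B2–B4
The largest bag has 3 vertices, giving width 2; this decomposition certifies tw(G) ≤ 2. Conversely, {1, 2, 5} is a clique of size 3, and the vertices of any clique must share a bag in every tree decomposition; so some bag has ≥ 3 vertices and tw(G) ≥ 2. Therefore the treewidth is 2.

2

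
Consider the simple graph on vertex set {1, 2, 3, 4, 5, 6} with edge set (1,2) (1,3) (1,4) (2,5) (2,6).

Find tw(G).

1

A width-1 tree decomposition is:
Bags: B1 = {2, 5}  B2 = {2, 6}  B3 = {1, 2}  B4 = {1, 4}  B5 = {1, 3}
Tree: B1–B2, B2–B3, B3–B4, B3–B5
The largest bag has 2 vertices, giving width 1; this decomposition certifies tw(G) ≤ 1. Any graph with an edge has treewidth ≥ 1, and G has the edge 5–2. Combining the bounds, tw(G) = 1.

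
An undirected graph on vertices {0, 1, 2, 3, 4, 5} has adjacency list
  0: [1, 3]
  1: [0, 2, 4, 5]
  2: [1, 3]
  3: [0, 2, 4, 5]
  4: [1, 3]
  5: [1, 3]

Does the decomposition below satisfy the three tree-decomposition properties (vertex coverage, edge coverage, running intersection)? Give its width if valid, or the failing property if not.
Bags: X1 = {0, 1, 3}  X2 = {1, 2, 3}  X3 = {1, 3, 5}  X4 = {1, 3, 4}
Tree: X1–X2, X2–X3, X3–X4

Yes; width 2.

Vertex coverage: the bags together contain {0, 1, 2, 3, 4, 5}, the full vertex set. Edge coverage: each edge of G has both endpoints in at least one bag. Running intersection: for every vertex, the bags containing it form a connected subtree. All three properties hold, so this is a valid tree decomposition of width max|bag| − 1 = 2, and hence tw(G) ≤ 2.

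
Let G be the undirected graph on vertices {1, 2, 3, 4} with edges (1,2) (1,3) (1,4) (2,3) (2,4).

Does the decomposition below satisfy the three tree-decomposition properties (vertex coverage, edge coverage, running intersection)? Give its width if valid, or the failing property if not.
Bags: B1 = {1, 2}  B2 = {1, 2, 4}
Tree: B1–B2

No — vertex 3 appears in no bag.

A tree decomposition must satisfy three properties: every vertex lies in some bag; for every edge, both endpoints lie together in some bag; and for every vertex, the bags containing it form a connected subtree. Here vertex 3 appears in no bag, so the decomposition is invalid.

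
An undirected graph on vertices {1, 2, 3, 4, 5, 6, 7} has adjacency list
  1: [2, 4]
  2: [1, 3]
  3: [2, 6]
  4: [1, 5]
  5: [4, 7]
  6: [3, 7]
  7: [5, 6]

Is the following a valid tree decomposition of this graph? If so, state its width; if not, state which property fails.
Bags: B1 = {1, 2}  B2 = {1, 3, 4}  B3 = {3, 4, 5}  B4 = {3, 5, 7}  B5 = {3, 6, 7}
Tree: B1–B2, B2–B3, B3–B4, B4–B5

No — edge (3,2) lies in no bag.

A tree decomposition must satisfy three properties: every vertex lies in some bag; for every edge, both endpoints lie together in some bag; and for every vertex, the bags containing it form a connected subtree. Here edge (3,2) lies in no bag, so the decomposition is invalid.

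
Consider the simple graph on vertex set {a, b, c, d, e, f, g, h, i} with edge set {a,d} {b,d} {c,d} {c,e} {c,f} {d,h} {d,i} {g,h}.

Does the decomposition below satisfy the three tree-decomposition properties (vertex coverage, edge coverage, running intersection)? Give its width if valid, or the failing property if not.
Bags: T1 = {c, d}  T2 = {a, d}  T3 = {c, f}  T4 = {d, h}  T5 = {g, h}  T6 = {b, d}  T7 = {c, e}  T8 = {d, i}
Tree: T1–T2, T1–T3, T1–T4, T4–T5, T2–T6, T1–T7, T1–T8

Every vertex of G appears in some bag (union = {a, b, c, d, e, f, g, h, i}); every edge is covered by a bag; and for each vertex v the set of bags containing v is connected in the bag tree. The decomposition is therefore valid. The largest bag has 2 vertices, so the width is 1.

Yes; width 1.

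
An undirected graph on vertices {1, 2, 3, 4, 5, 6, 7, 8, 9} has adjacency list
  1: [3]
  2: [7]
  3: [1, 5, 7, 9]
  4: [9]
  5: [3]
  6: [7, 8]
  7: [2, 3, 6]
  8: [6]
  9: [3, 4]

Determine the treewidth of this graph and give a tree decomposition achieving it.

Each bag holds 2 vertices, so the decomposition has width 1, which upper-bounds the treewidth. Since G has at least one edge (e.g. 7–3), it is not an edgeless graph, so tw(G) ≥ 1. The upper and lower bounds meet at 1, so that is the treewidth.

Treewidth 1.
One optimal decomposition is:
Bags: B1 = {3, 7}  B2 = {6, 7}  B3 = {3, 5}  B4 = {6, 8}  B5 = {3, 9}  B6 = {2, 7}  B7 = {1, 3}  B8 = {4, 9}
Tree: B1–B2, B1–B3, B2–B4, B3–B5, B2–B6, B5–B7, B5–B8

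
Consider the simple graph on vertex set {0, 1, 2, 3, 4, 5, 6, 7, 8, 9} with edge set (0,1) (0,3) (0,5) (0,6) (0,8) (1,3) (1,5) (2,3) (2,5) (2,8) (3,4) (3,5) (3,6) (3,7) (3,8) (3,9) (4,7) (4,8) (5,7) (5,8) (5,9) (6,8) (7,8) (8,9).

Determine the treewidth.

A width-3 tree decomposition is:
Bags: B1 = {3, 5, 7, 8}  B2 = {0, 3, 5, 8}  B3 = {0, 3, 6, 8}  B4 = {0, 1, 3, 5}  B5 = {3, 5, 8, 9}  B6 = {3, 4, 7, 8}  B7 = {2, 3, 5, 8}
Tree: B1–B2, B2–B3, B2–B4, B1–B5, B1–B6, B2–B7
Every bag has size at most 4, so the width is 4 − 1 = 3 and tw(G) ≤ 3. On the other hand G contains the 4-clique {3, 4, 7, 8}. A clique must lie in a single bag of any decomposition, so no decomposition can have width below 3. Hence tw(G) = 3 exactly.

3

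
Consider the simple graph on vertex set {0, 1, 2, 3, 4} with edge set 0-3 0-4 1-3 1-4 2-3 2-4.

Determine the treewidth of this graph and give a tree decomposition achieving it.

Every bag has size at most 3, so the width is 3 − 1 = 2 and tw(G) ≤ 2. The edges 2–3–0–4–2 form a cycle, so G is not a tree and its treewidth is at least 2. Combining the bounds, tw(G) = 2.

Treewidth 2.
Bags: B1 = {2, 3, 4}  B2 = {0, 3, 4}  B3 = {1, 3, 4}
Tree: B1–B2, B2–B3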